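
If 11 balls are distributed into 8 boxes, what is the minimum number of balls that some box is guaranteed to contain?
2

Solution: Pigeonhole: ⌈11/8⌉ = 2.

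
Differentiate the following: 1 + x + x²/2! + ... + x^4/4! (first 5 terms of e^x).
1 + x + x²/2! + ... + x^3/3!

Working:
Differentiating term by term gives the first 4 terms of e^x.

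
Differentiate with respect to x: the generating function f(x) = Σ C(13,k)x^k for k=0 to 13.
Σ k·C(13,k)x^(k-1) for k=1 to 13

Solution: Term-by-term differentiation gives Σ k·C(13,k)x^{k-1} for k=1 to 13.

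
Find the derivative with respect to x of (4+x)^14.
Using the power rule: d/dx (4+x)^14 = 14(4+x)^{13}.
Final answer: 14(4+x)^13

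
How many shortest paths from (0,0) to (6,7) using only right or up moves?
1,716

Explanation: Choose 6 rights from 13 moves: C(13,6) = 1,716.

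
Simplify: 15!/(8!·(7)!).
6,435

Working:
This is C(15,8) = 6,435.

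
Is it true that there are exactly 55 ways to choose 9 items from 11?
True

Solution: C(11,9) = 55.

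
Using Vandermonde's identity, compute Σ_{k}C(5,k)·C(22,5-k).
80,730

Solution: = C(5+22,5) = C(27,5) = 80,730.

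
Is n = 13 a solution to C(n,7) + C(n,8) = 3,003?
C(13,7) + C(13,8) = 1,716 + 1,287 = 3,003, which equals 3,003.

Answer: Yes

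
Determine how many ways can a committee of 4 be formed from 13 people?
715
C(13,4) = 13! / (4! × (13-4)!)
         = 13! / (4! × 9!)
         = 715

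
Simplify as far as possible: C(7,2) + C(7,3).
56

Solution: By Pascal's identity: C(8,3) = 56.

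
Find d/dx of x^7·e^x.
Product rule: d/dx[x^7]·e^x + x^7·d/dx[e^x] = 7x^{6}e^x + x^7e^x.

Answer: (7x^6 + x^7)e^x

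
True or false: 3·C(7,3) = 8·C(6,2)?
False

Explanation: Absorption identity k·C(n,k) = n·C(n-1,k-1). LHS = 3·35 = 105; RHS = 8·15 = 120.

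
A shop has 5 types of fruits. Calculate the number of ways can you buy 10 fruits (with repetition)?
1,001

Reasoning: Stars and bars: C(10+5-1, 10) = C(14, 10) = 1,001.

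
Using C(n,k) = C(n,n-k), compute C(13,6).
1,716

Working:
C(13,6) = C(13,7) = 1,716.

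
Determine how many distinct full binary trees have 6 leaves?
42

Using the Catalan number formula: C_n = C(2n, n) / (n+1)
C_5 = C(10, 5) / (5+1)
     = 252 / 6
     = 42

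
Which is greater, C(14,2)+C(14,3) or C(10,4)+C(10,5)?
C(10,4)+C(10,5)

Explanation: First=455, Second=462.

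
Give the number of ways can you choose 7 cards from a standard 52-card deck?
C(52,7) = 133,784,560.

Answer: 133,784,560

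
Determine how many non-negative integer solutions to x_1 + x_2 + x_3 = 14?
120

Solution: C(14+3-1, 3-1) = 120.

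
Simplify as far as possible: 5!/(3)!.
20

Explanation: This equals 5×4 = 20.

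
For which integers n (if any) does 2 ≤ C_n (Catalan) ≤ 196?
C_1=1; C_2=2; C_3=5; C_4=14; C_5=42; C_6=132; C_7=429. So valid n = 2, 3, 4, 5, 6.

Answer: 2, 3, 4, 5, 6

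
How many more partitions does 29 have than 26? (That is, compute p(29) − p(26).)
Pentagonal recurrence p(n) = p(n−1) + p(n−2) − p(n−5) − p(n−7) + …: p(29) = p(28) + p(27) − p(24) − p(22) + p(17) + p(14) − p(7) − p(3) = 3,718 + 3,010 − 1,575 − 1,002 + 297 + 135 − 15 − 3 = 4,565.
p(26) = p(25) + p(24) − p(21) − p(19) + p(14) + p(11) − p(4) − p(0) = 1,958 + 1,575 − 792 − 490 + 135 + 56 − 5 − 1 = 2,436.
Difference = 4,565 − 2,436 = 2,129.

Answer: 2,129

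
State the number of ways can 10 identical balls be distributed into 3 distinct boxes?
C(10+3-1, 3-1) = C(12, 2) = 66.
Final answer: 66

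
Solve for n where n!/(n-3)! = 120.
n!/(n-3)! = n×(n-1)×(n-2), a product of 3 consecutive integers ≈ (n−1)^3. 120^(1/3) + 1 ≈ 5.9; check n = 6: 6×5×4 = 120 ✓. So n = 6.
Final answer: 6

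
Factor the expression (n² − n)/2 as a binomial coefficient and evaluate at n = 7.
C(n,2); C(7,2) = 21

Explanation: (n² − n)/2 = n(n−1)/2 = C(n,2). At n = 7: C(7,2) = 21.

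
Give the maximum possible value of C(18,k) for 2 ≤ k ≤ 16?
48,620

Solution: C(18,k) is maximised at the centre of the row: C(18,9) = 48,620.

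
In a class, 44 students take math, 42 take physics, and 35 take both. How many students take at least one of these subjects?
51

Explanation: |A∪B| = |A|+|B|-|A∩B| = 44+42-35 = 51.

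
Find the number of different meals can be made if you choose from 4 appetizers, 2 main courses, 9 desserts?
By the multiplication principle: 4 × 2 × 9 = 72.
Final answer: 72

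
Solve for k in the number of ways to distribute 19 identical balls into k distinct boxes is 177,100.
7
Stars and bars: the count is C(19+k−1, k−1), increasing in k. k=5: C(23,4) = 8,855, k=6: C(24,5) = 42,504, k=7: C(25,6) = 177,100 ✓. So k = 7.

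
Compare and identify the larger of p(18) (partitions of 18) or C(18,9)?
C(18,9)

Working:
Pentagonal recurrence p(n) = p(n−1) + p(n−2) − p(n−5) − p(n−7) + …: p(18) = p(17) + p(16) − p(13) − p(11) + p(6) + p(3) = 297 + 231 − 101 − 56 + 11 + 3 = 385; C(18,9) = 48,620.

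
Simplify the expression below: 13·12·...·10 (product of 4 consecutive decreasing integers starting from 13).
17,160

Solution: This is P(13,4) = 13!/(9)! = 17,160.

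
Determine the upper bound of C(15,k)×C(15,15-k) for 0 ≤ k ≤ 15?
41,409,225

Explanation: C(15,k)·C(15,15-k) = C(15,k)², maximised at the centre k = 7: C(15,7)² = 41,409,225.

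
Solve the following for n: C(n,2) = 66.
12

Explanation: C(n,2) = n(n−1)/2! is increasing in n, and n(n−1) = 2!·66 = 132 ≈ (n−0.5)^2 gives n ≈ 12.0. Check: C(10,2) = 45, C(11,2) = 55, C(12,2) = 66 ✓. So n = 12.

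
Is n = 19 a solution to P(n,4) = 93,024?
Yes

Working:
P(19,4) = 19·18·17·16 = 93,024, which equals 93,024.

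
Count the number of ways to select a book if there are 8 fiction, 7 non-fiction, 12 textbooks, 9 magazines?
36

By the addition principle: 8 + 7 + 12 + 9 = 36.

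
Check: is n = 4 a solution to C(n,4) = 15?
No

Working:
C(4,4) = 4·3·2·1/4! = 24/24 = 1, which does not equal 15.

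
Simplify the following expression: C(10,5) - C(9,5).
126

Working:
C(10,5) - C(9,5) = C(9,4) = 126.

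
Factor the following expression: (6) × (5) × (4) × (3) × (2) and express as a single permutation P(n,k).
Product of 5 consecutive descending integers starting at 6: P(6,5) = 6!/1! = 720.
Final answer: P(6,5) = 6!/(1)!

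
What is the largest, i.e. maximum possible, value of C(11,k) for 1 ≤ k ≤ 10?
462

C(11,k) is maximised at the centre of the row: C(11,5) = 462.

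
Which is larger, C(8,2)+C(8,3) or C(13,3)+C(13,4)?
C(13,3)+C(13,4)

Reasoning: First=84, Second=1,001.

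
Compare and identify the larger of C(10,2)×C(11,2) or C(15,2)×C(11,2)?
C(15,2)×C(11,2)

Working:
C(10,2)×C(11,2)=2,475, C(15,2)×C(11,2)=5,775.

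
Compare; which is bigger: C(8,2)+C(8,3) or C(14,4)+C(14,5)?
First=84, Second=3,003.
Final answer: C(14,4)+C(14,5)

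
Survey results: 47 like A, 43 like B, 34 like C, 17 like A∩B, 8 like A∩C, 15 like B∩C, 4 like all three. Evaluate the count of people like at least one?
|A∪B∪C| = 47+43+34-17-8-15+4 = 88.
Final answer: 88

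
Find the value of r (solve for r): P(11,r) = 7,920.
4

Reasoning: P(11,r) = 11·10·…·(11−r+1), a product of r factors. Multiplying down from 11: 11 = 11; 11·10 = 110; 11·10·9 = 990; 11·10·9·8 = 7,920 ✓ (4 factors). So r = 4.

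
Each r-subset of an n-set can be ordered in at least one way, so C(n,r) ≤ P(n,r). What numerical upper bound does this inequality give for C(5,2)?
20

Reasoning: P(5,2) = 5·4 = 20, so C(5,2) ≤ 20. (The bound is loose by a factor of 2! = 2: C(5,2) = 20/2 = 10.)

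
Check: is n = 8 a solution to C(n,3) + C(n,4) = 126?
C(8,3) + C(8,4) = 56 + 70 = 126, which equals 126.

Answer: Yes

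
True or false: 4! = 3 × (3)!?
False

Solution: 4! = 4 × 3! = 24, but 3 × 3! = 18.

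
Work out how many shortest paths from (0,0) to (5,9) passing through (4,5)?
630

Solution: To (4,5): C(9,4)=126. From there: C(5,1)=5. Total: 630.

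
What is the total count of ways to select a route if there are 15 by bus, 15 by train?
30

Solution: By the addition principle: 15 + 15 = 30.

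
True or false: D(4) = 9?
True

Working:
Derangements of 4 elements: D(4) = (4-1)·[D(3) + D(2)] = 3·[2 + 1] = 9.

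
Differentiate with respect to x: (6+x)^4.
4(6+x)^3

Explanation: Using the power rule: d/dx (6+x)^4 = 4(6+x)^{3}.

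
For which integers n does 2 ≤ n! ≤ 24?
2, 3, 4

n! is strictly increasing; 2! = 2 and 4! = 24, so valid n = 2, 3, 4.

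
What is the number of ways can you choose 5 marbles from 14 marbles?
C(14,5) = 14! / (5! × (14-5)!)
         = 14! / (5! × 9!)
         = 2,002

Answer: 2,002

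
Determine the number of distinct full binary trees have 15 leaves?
2,674,440

Explanation: Using the Catalan number formula: C_n = C(2n, n) / (n+1)
C_14 = C(28, 14) / (14+1)
     = 40116600 / 15
     = 2,674,440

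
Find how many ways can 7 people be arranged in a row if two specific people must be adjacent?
1,440

Treat pair as unit: (7-1)! arrangements × 2 internal orders = 1,440.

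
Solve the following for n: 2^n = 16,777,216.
24

16,777,216 = 1,024 × 1,024 × 16 = 2^10 × 2^10 × 2^4 = 2^24, so n = 24.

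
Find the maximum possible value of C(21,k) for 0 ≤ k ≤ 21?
Maximum at k = 10 or k = 11: C(21,10) = 352,716.
Final answer: 352,716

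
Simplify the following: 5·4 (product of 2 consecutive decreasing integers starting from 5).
20

Explanation: This is P(5,2) = 5!/(3)! = 20.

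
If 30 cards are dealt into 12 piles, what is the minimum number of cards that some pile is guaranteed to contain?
3

Explanation: Pigeonhole: ⌈30/12⌉ = 3.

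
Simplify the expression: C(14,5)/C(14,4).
2

Solution: C(n,k+1)/C(n,k) = (n−k)/(k+1). Here (14−4)/(4+1) = 10/5 = 2.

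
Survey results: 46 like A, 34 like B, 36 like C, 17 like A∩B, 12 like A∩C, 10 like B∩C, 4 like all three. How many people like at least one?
81

Explanation: |A∪B∪C| = 46+34+36-17-12-10+4 = 81.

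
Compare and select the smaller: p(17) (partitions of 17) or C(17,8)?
p(17)

Working:
Pentagonal recurrence p(n) = p(n−1) + p(n−2) − p(n−5) − p(n−7) + …: p(17) = p(16) + p(15) − p(12) − p(10) + p(5) + p(2) = 231 + 176 − 77 − 42 + 7 + 2 = 297; C(17,8) = 24,310.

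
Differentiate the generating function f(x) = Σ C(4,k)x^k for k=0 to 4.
Σ k·C(4,k)x^(k-1) for k=1 to 4

Reasoning: Term-by-term differentiation gives Σ k·C(4,k)x^{k-1} for k=1 to 4.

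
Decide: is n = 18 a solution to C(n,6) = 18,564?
C(18,6) = 18·17·16·15·14·13/6! = 13,366,080/720 = 18,564, which equals 18,564.

Answer: Yes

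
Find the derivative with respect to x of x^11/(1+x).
Quotient rule: [11x^{10}(1+x) - x^11]/(1+x)².
Final answer: (11x^10(1+x) - x^11)/(1+x)²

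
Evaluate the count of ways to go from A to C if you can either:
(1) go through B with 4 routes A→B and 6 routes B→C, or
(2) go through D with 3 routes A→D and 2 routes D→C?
30

Route via B: 4×6=24. Route via D: 3×2=6. Total: 30.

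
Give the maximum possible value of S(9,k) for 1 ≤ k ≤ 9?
7,770

Row S(9,k) for k = 1..9 (via S(n,k) = k·S(n−1,k) + S(n−1,k−1)): 1, 255, 3,025, 7,770, 6,951, 2,646, 462, 36, 1. The row is unimodal; maximum at k = 4: 7,770.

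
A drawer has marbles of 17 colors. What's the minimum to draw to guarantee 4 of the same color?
52

Solution: Worst case: 3 of each = 51. One more: 52.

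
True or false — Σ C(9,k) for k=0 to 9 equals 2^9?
True
Binomial theorem: Σ C(9,k) = (1+1)^9 = 2^9 = 512; RHS 2^9 = 512.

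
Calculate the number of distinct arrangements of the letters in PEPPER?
Word has 6 letters (P=3, E=2, R=1). Arrangements: 6!/Π(k!) = 60.

Answer: 60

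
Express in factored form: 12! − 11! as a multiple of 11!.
11 × 11! = 439,084,800

Working:
12! − 11! = 12·11! − 11! = (12 − 1)·11! = 11 × 11! = 439,084,800.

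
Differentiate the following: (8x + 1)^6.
48(8x + 1)^5

Explanation: Chain rule: 6(8x+1)^{5} × 8 = 48(8x+1)^{5}.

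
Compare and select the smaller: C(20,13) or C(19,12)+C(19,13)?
Equal

Solution: By Pascal's identity: C(20,13) = C(19,12)+C(19,13) = 77,520. Equal.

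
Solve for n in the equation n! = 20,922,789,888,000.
16
n! is strictly increasing. 14! = 87,178,291,200, 15! = 1,307,674,368,000, 16! = 20,922,789,888,000 ✓. So n = 16.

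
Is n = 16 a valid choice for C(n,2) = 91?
No

Reasoning: C(16,2) = 16·15/2! = 240/2 = 120, which does not equal 91.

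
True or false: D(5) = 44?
True

Derangements of 5 elements: D(5) = (5-1)·[D(4) + D(3)] = 4·[9 + 2] = 44.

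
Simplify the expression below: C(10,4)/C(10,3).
7/4

Explanation: C(n,k+1)/C(n,k) = (n−k)/(k+1). Here (10−3)/(3+1) = 7/4 = 7/4.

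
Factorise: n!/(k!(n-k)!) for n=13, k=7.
C(13,7) = 1,716

Reasoning: This is the binomial coefficient C(13,7) = 1,716.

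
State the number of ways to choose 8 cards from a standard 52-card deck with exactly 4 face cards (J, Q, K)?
45,238,050

Working:
12 face cards and 40 non-face cards: C(12,4) × C(40,4) = 495 × 91,390 = 45,238,050.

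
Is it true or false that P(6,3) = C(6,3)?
False
P(6,3) = 120 but C(6,3) = 20; they differ by a factor of 3! = 6, so the statement does not hold.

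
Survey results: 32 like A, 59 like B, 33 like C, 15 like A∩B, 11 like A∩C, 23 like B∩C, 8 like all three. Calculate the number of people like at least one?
|A∪B∪C| = 32+59+33-15-11-23+8 = 83.
Final answer: 83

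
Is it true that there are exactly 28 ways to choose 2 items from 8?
True
C(8,2) = 28.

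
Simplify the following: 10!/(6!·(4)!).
This is C(10,6) = 210.

Answer: 210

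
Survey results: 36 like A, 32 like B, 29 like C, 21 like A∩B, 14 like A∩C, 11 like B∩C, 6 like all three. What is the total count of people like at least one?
|A∪B∪C| = 36+32+29-21-14-11+6 = 57.

Answer: 57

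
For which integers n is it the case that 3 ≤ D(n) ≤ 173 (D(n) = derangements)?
4, 5

Solution: Using D(n) = (n−1)[D(n−1) + D(n−2)] with D(1)=0, D(2)=1: D(3)=2; D(4)=9; D(5)=44; D(6)=265. So valid n = 4, 5.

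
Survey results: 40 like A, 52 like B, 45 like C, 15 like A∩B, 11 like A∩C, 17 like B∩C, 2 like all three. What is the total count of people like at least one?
96

Solution: |A∪B∪C| = 40+52+45-15-11-17+2 = 96.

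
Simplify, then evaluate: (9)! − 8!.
322,560

Solution: (9)! − 8! = (9)·8! − 8! = (9−1)·8! = 8·8! = 322,560.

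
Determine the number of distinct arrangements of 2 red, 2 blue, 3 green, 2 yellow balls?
Multinomial: 9!/(2! × 2! × 3! × 2!) = 7,560.

Answer: 7,560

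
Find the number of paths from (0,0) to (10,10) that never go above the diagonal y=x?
16,796

Reasoning: Counted by the Catalan number C_10: C_10 = C(20,10)/(10+1) = 184,756/11 = 16,796.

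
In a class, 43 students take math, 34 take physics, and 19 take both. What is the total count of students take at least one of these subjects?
58
|A∪B| = |A|+|B|-|A∩B| = 43+34-19 = 58.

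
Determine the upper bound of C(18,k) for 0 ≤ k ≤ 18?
Maximum at k = 9: C(18,9) = 48,620.

Answer: 48,620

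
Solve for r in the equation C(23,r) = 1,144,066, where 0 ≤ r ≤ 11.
10
C(23,r) is increasing for 0 ≤ r ≤ 11. Stepping up (C(23,r+1) = C(23,r)·(23−r)/(r+1)): C(23,1) = 23, C(23,2) = 253, C(23,3) = 1,771, C(23,4) = 8,855, C(23,5) = 33,649, C(23,6) = 100,947, C(23,7) = 245,157, C(23,8) = 490,314, C(23,9) = 817,190, C(23,10) = 1,144,066 ✓. So r = 10.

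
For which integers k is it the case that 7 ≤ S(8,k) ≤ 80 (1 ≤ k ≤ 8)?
7

Reasoning: S(8,1)=1; S(8,2)=127; S(8,3)=966; S(8,4)=1,701; S(8,5)=1,050; S(8,6)=266; S(8,7)=28; S(8,8)=1. So valid k = 7.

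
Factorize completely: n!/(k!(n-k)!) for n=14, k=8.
This is the binomial coefficient C(14,8) = 3,003.

Answer: C(14,8) = 3,003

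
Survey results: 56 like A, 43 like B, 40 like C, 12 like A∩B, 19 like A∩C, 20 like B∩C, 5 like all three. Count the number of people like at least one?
93

Solution: |A∪B∪C| = 56+43+40-12-19-20+5 = 93.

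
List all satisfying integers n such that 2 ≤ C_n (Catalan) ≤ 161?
2, 3, 4, 5, 6

C_1=1; C_2=2; C_3=5; C_4=14; C_5=42; C_6=132; C_7=429. So valid n = 2, 3, 4, 5, 6.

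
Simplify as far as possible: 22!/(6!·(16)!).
This is C(22,6) = 74,613.

Answer: 74,613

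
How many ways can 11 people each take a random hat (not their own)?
14,684,570

Working:
Using D(n) = (n-1)[D(n-1) + D(n-2)]:
D(11) = (11-1) × [D(10) + D(9)]
      = 10 × [1334961 + 133496]
      = 10 × 1468457
      = 14,684,570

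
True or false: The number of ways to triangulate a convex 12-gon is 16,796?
Triangulations of a convex 12-gon are counted by the Catalan number C_10: C_10 = C(20,10)/(10+1) = 184,756/11 = 16,796.
Final answer: True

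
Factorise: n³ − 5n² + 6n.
n(n − 2)(n − 3)
n³ − 5n² + 6n = n(n² − 5n + 6) = n(n − 2)(n − 3).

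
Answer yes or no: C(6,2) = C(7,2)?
No

Solution: LHS = C(6,2) = 15; RHS = C(7,2) = 21. 15 ≠ 21, so the statement does not hold.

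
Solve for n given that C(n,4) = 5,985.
21

Working:
C(n,4) = n(n−1)(n−2)(n−3)/4! is increasing in n, and n(n−1)(n−2)(n−3) = 4!·5,985 = 143,640 ≈ (n−1.5)^4 gives n ≈ 21.0. Check: C(19,4) = 3,876, C(20,4) = 4,845, C(21,4) = 5,985 ✓. So n = 21.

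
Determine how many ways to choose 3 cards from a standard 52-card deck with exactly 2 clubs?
3,042

Reasoning: 13 clubs and 39 non-clubs: C(13,2) × C(39,1) = 78 × 39 = 3,042.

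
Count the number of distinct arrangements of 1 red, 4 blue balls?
5

Reasoning: Multinomial: 5!/(1! × 4!) = 5.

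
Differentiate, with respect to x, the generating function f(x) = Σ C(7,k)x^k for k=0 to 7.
Σ k·C(7,k)x^(k-1) for k=1 to 7

Working:
Term-by-term differentiation gives Σ k·C(7,k)x^{k-1} for k=1 to 7.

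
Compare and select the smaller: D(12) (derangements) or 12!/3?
12!/3

Solution: D(12) = (12-1)·[D(11) + D(10)] = 11·[14,684,570 + 1,334,961] = 176,214,841; 12!/3 = 479,001,600/3 = 159,667,200.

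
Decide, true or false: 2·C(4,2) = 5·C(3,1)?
Absorption identity k·C(n,k) = n·C(n-1,k-1). LHS = 2·6 = 12; RHS = 5·3 = 15.

Answer: False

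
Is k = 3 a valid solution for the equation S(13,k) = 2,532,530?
No

Explanation: S(13,3) = 3·S(12,3) + S(12,2) = 3·86,526 + 2,047 = 261,625, which does not equal 2,532,530.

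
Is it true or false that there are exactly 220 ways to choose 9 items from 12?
C(12,9) = 220.

Answer: True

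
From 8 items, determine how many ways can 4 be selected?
C(8,4) = 8! / (4! × (8-4)!)
         = 8! / (4! × 4!)
         = 70

Answer: 70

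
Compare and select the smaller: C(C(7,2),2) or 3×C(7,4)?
C(C(7,2),2)=210, 3×C(7,4)=105.
Final answer: 3×C(7,4)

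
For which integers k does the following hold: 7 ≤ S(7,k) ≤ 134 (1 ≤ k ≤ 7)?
S(7,1)=1; S(7,2)=63; S(7,3)=301; S(7,4)=350; S(7,5)=140; S(7,6)=21; S(7,7)=1. So valid k = 2, 6.
Final answer: 2, 6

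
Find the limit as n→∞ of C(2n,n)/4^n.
C(2n,n) ~ 4^n/√(πn), so C(2n,n)/4^n ~ 1/√(πn) → 0.

Answer: 0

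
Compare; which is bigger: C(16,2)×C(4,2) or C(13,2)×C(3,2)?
C(16,2)×C(4,2)

Explanation: C(16,2)×C(4,2)=720, C(13,2)×C(3,2)=234.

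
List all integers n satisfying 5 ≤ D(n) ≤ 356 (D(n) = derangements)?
4, 5, 6

Solution: Using D(n) = (n−1)[D(n−1) + D(n−2)] with D(1)=0, D(2)=1: D(3)=2; D(4)=9; D(5)=44; D(6)=265; D(7)=1,854. So valid n = 4, 5, 6.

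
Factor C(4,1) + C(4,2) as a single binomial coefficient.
C(5,2)

Explanation: By Pascal's identity: C(4,1) + C(4,2) = C(5,2) = 10.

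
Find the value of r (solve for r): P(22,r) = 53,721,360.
6

Reasoning: P(22,r) = 22·21·…·(22−r+1), a product of r factors. Multiplying down from 22: 22 = 22; 22·21 = 462; 22·21·20 = 9,240; 22·21·20·19 = 175,560; 22·21·20·19·18 = 3,160,080; 22·21·20·19·18·17 = 53,721,360 ✓ (6 factors). So r = 6.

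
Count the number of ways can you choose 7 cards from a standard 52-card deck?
133,784,560

C(52,7) = 133,784,560.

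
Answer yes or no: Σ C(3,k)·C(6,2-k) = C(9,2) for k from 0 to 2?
Yes

Explanation: Vandermonde's identity gives C(9,2) = 36; RHS C(9,2) = 36.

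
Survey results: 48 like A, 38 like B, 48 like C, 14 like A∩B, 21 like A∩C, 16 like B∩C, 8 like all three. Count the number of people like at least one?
91

|A∪B∪C| = 48+38+48-14-21-16+8 = 91.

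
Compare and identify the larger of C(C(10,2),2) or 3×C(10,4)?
C(C(10,2),2)

Working:
C(C(10,2),2)=990, 3×C(10,4)=630.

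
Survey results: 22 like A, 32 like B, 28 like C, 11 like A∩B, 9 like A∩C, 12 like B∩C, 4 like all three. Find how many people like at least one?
54

Working:
|A∪B∪C| = 22+32+28-11-9-12+4 = 54.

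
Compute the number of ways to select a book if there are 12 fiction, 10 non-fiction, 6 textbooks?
28

Working:
By the addition principle: 12 + 10 + 6 = 28.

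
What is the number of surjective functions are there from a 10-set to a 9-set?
16,329,600

Solution: Onto functions = 9! × S(10,9)
First compute S(10,9) via recurrence:
Using the Stirling recurrence: S(n,k) = k·S(n-1,k) + S(n-1,k-1)
S(10,9) = 9·S(9,9) + S(9,8)
         = 9·1 + 36
         = 9 + 36
         = 45
Then: 362880 × 45 = 16,329,600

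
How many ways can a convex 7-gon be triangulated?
42
Using the Catalan number formula: C_n = C(2n, n) / (n+1)
C_5 = C(10, 5) / (5+1)
     = 252 / 6
     = 42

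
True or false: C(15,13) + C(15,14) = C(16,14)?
True

Reasoning: Pascal's identity C(n,k) + C(n,k+1) = C(n+1,k+1): 105 + 15 = 120 = C(16,14).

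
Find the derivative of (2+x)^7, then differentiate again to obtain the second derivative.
42(2+x)^5

Reasoning: First derivative: 7(2+x)^{6}. Second derivative: 7·6·(2+x)^{5} = 42(2+x)^{5}.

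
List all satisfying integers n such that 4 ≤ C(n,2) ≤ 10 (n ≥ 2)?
4, 5

Explanation: C(3,2)=3; C(4,2)=6; C(5,2)=10; C(6,2)=15. So valid n = 4, 5.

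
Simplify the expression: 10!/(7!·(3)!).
This is C(10,7) = 120.
Final answer: 120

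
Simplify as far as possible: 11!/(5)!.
332,640

Reasoning: This equals 11×10×...×6 = 332,640.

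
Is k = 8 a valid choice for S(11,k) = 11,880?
S(11,8) = 8·S(10,8) + S(10,7) = 8·750 + 5,880 = 11,880, which equals 11,880.
Final answer: Yes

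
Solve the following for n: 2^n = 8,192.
13

Reasoning: 8,192 = 1,024 × 8 = 2^10 × 2^3 = 2^13, so n = 13.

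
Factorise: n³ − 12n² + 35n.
n(n − 5)(n − 7)

Working:
n³ − 12n² + 35n = n(n² − 12n + 35) = n(n − 5)(n − 7).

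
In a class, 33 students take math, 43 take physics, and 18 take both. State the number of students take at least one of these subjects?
|A∪B| = |A|+|B|-|A∩B| = 33+43-18 = 58.
Final answer: 58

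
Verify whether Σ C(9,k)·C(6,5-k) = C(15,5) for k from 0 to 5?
True

Reasoning: Vandermonde's identity gives C(15,5) = 3,003; RHS C(15,5) = 3,003.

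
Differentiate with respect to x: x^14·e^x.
(14x^13 + x^14)e^x

Product rule: d/dx[x^14]·e^x + x^14·d/dx[e^x] = 14x^{13}e^x + x^14e^x.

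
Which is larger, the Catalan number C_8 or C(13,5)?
C_8

Solution: C_8 = C(16,8)/(8+1) = 12,870/9 = 1,430; C(13,5) = 1,287.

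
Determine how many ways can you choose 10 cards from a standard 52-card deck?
15,820,024,220
C(52,10) = 15,820,024,220.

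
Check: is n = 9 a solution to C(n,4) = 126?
C(9,4) = 9·8·7·6/4! = 3,024/24 = 126, which equals 126.

Answer: Yes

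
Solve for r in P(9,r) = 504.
3

Solution: P(9,r) = 9·8·…·(9−r+1), a product of r factors. Multiplying down from 9: 9 = 9; 9·8 = 72; 9·8·7 = 504 ✓ (3 factors). So r = 3.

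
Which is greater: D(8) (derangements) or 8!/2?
8!/2

D(8) = (8-1)·[D(7) + D(6)] = 7·[1,854 + 265] = 14,833; 8!/2 = 40,320/2 = 20,160.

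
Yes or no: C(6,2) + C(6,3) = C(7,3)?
Yes

Solution: Pascal's identity: LHS = 15 + 20 = 35; RHS = C(7,3) = 35. Both sides agree, so the statement holds.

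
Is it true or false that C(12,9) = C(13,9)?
LHS = C(12,9) = 220; RHS = C(13,9) = 715. 220 ≠ 715, so the statement does not hold.
Final answer: False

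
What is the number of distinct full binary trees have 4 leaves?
5
Using the Catalan number formula: C_n = C(2n, n) / (n+1)
C_3 = C(6, 3) / (3+1)
     = 20 / 4
     = 5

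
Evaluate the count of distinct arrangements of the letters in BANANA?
60
Word has 6 letters (B=1, A=3, N=2). Arrangements: 6!/Π(k!) = 60.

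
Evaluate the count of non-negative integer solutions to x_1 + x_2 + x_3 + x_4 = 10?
286

C(10+4-1, 4-1) = 286.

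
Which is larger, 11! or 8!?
11!

Working:
11!=39,916,800, 8!=40,320. 11! > 8!.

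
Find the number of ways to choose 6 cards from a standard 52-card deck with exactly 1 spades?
7,484,841

Working:
13 spades and 39 non-spades: C(13,1) × C(39,5) = 13 × 575757 = 7,484,841.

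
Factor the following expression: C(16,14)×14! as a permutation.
P(16,14)
C(16,14)×14! = [16!/(14!(2)!)]×14! = 16!/(2)! = P(16,14) = 10,461,394,944,000.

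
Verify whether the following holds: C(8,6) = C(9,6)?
False

Solution: LHS = C(8,6) = 28; RHS = C(9,6) = 84. 28 ≠ 84, so the statement does not hold.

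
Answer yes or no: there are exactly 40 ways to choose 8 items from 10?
C(10,8) = 45 ≠ 40.

Answer: No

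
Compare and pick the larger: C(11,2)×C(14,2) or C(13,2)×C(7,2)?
C(11,2)×C(14,2)

Reasoning: C(11,2)×C(14,2)=5,005, C(13,2)×C(7,2)=1,638.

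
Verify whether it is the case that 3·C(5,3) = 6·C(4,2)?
False

Working:
Absorption identity k·C(n,k) = n·C(n-1,k-1). LHS = 3·10 = 30; RHS = 6·6 = 36.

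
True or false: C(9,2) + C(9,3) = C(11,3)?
False

Reasoning: Pascal's identity gives C(10,3) = 120, whereas C(11,3) = 165.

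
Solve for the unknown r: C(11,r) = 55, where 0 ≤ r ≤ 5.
2
C(11,r) is increasing for 0 ≤ r ≤ 5. Stepping up (C(11,r+1) = C(11,r)·(11−r)/(r+1)): C(11,1) = 11, C(11,2) = 55 ✓. So r = 2.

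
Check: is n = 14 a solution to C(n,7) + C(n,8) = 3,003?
No

Reasoning: C(14,7) + C(14,8) = 3,432 + 3,003 = 6,435, which does not equal 3,003.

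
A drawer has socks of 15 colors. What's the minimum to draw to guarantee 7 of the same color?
91
Worst case: 6 of each = 90. One more: 91.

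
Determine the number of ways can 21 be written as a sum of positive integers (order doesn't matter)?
792

Explanation: Pentagonal recurrence p(n) = p(n−1) + p(n−2) − p(n−5) − p(n−7) + …: p(21) = p(20) + p(19) − p(16) − p(14) + p(9) + p(6) = 627 + 490 − 231 − 135 + 30 + 11 = 792.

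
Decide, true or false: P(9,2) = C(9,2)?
False

Solution: P(9,2) = 72 but C(9,2) = 36; they differ by a factor of 2! = 2, so the statement does not hold.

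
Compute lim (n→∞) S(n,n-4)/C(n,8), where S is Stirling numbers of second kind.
105

Explanation: The leading term of S(n,n-4) as a polynomial in n is (7)!!·C(n,8), so the ratio → (7)!! = 105.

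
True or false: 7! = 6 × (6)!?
False

7! = 7 × 6! = 5,040, but 6 × 6! = 4,320.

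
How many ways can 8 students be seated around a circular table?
5,040
Circular arrangements: (8-1)! = 5,040.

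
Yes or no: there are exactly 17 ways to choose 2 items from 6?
No

Reasoning: C(6,2) = 15 ≠ 17.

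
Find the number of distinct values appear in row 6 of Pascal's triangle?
Row 6 has entries C(6,0)..C(6,6); by symmetry C(6,k)=C(6,6-k), giving 4 distinct values.
Final answer: 4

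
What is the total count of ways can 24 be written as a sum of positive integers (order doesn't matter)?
1,575

Solution: Pentagonal recurrence p(n) = p(n−1) + p(n−2) − p(n−5) − p(n−7) + …: p(24) = p(23) + p(22) − p(19) − p(17) + p(12) + p(9) − p(2) = 1,255 + 1,002 − 490 − 297 + 77 + 30 − 2 = 1,575.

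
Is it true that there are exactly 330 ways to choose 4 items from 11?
True

C(11,4) = 330.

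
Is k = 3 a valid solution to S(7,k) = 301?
S(7,3) = 3·S(6,3) + S(6,2) = 3·90 + 31 = 301, which equals 301.

Answer: Yes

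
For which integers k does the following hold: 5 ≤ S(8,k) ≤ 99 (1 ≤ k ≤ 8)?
7
S(8,1)=1; S(8,2)=127; S(8,3)=966; S(8,4)=1,701; S(8,5)=1,050; S(8,6)=266; S(8,7)=28; S(8,8)=1. So valid k = 7.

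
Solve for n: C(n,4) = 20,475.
28

Working:
C(n,4) = n(n−1)(n−2)(n−3)/4! is increasing in n, and n(n−1)(n−2)(n−3) = 4!·20,475 = 491,400 ≈ (n−1.5)^4 gives n ≈ 28.0. Check: C(26,4) = 14,950, C(27,4) = 17,550, C(28,4) = 20,475 ✓. So n = 28.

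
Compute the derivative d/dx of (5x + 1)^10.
50(5x + 1)^9

Solution: Chain rule: 10(5x+1)^{9} × 5 = 50(5x+1)^{9}.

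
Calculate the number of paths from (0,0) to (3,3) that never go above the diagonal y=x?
5

Reasoning: Counted by the Catalan number C_3: C_3 = C(6,3)/(3+1) = 20/4 = 5.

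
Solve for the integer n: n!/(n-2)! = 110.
11

Reasoning: n!/(n-2)! = n×(n-1), a product of 2 consecutive integers ≈ (n−0.5)^2. 110^(1/2) + 0.5 ≈ 11.0; check n = 11: 11×10 = 110 ✓. So n = 11.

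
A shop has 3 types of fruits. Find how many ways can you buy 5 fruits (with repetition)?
21

Reasoning: Stars and bars: C(5+3-1, 5) = C(7, 5) = 21.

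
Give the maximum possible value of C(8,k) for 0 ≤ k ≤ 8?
70

Reasoning: Maximum at k = 4: C(8,4) = 70.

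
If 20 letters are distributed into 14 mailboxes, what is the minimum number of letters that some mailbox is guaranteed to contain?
Pigeonhole: ⌈20/14⌉ = 2.
Final answer: 2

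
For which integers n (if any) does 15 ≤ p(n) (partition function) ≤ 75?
7, 8, 9, 10, 11

Tabulating p(n) via p(n) = p(n−1) + p(n−2) − p(n−5) − p(n−7) + …: p(6)=11; p(7)=15; p(8)=22; p(9)=30; p(10)=42; p(11)=56; p(12)=77. So valid n = 7, 8, 9, 10, 11.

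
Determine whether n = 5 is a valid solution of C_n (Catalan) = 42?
Yes

C_5 = C(10,5)/(5+1) = 252/6 = 42, which equals 42.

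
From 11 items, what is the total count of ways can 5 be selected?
462

Solution: C(11,5) = 11! / (5! × (11-5)!)
         = 11! / (5! × 6!)
         = 462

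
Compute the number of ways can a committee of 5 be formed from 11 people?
462

Explanation: C(11,5) = 11! / (5! × (11-5)!)
         = 11! / (5! × 6!)
         = 462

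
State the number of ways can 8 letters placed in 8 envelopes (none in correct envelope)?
14,833
Using D(n) = (n-1)[D(n-1) + D(n-2)]:
D(8) = (8-1) × [D(7) + D(6)]
      = 7 × [1854 + 265]
      = 7 × 2119
      = 14,833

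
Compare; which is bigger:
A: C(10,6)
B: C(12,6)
B

Reasoning: A=C(10,6)=210, B=C(12,6)=924.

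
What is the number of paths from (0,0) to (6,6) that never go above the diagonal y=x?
132

Working:
Counted by the Catalan number C_6: C_6 = C(12,6)/(6+1) = 924/7 = 132.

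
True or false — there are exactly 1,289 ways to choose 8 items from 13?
False

Working:
C(13,8) = 1,287 ≠ 1289.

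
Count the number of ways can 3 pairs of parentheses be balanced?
5

Reasoning: Using the Catalan number formula: C_n = C(2n, n) / (n+1)
C_3 = C(6, 3) / (3+1)
     = 20 / 4
     = 5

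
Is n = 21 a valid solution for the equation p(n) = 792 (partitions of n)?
Yes

Reasoning: Pentagonal recurrence p(n) = p(n−1) + p(n−2) − p(n−5) − p(n−7) + …: p(21) = p(20) + p(19) − p(16) − p(14) + p(9) + p(6) = 627 + 490 − 231 − 135 + 30 + 11 = 792, which equals 792.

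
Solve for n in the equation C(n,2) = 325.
26

Working:
C(n,2) = n(n−1)/2! is increasing in n, and n(n−1) = 2!·325 = 650 ≈ (n−0.5)^2 gives n ≈ 26.0. Check: C(24,2) = 276, C(25,2) = 300, C(26,2) = 325 ✓. So n = 26.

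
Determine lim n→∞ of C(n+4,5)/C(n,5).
Both numerator and denominator grow as n^5/5! for large n, so the ratio → 1.
Final answer: 1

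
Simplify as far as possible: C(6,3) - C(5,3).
10

Explanation: C(6,3) - C(5,3) = C(5,2) = 10.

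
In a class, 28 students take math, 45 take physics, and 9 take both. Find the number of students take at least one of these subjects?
64

Working:
|A∪B| = |A|+|B|-|A∩B| = 28+45-9 = 64.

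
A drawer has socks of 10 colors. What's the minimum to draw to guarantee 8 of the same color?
71

Working:
Worst case: 7 of each = 70. One more: 71.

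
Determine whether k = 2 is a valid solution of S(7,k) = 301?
No

Explanation: S(7,2) = 2·S(6,2) + S(6,1) = 2·31 + 1 = 63, which does not equal 301.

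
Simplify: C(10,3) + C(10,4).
By Pascal's identity: C(11,4) = 330.
Final answer: 330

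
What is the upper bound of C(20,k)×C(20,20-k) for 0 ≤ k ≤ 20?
34,134,779,536

Explanation: C(20,k)·C(20,20-k) = C(20,k)², maximised at the centre k = 10: C(20,10)² = 34,134,779,536.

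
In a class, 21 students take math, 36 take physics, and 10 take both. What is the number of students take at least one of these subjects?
47

Solution: |A∪B| = |A|+|B|-|A∩B| = 21+36-10 = 47.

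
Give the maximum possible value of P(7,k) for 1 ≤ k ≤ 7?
P(7,k) increases in k, so maximum at k = 7: 7! = 5,040.

Answer: 5,040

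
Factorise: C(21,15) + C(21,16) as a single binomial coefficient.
C(22,16)

Working:
By Pascal's identity: C(21,15) + C(21,16) = C(22,16) = 74,613.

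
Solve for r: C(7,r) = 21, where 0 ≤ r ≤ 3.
2

Working:
C(7,r) is increasing for 0 ≤ r ≤ 3. Stepping up (C(7,r+1) = C(7,r)·(7−r)/(r+1)): C(7,1) = 7, C(7,2) = 21 ✓. So r = 2.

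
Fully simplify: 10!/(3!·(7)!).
120

Working:
This is C(10,3) = 120.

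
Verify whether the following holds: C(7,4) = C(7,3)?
Symmetry C(n,k) = C(n,n-k): C(7,4) = 35 and C(7,3) = 35. Both sides agree, so the statement holds.

Answer: True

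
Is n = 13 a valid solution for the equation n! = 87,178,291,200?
13! = 13·12! = 13·479,001,600 = 6,227,020,800, which does not equal 87,178,291,200.
Final answer: No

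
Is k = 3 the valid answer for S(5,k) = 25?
Yes

Solution: S(5,3) = 3·S(4,3) + S(4,2) = 3·6 + 7 = 25, which equals 25.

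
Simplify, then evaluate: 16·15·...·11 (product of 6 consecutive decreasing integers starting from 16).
5,765,760

This is P(16,6) = 16!/(10)! = 5,765,760.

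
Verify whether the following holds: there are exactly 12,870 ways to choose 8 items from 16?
True

Reasoning: C(16,8) = 12,870.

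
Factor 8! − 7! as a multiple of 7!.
8! − 7! = 8·7! − 7! = (8 − 1)·7! = 7 × 7! = 35,280.
Final answer: 7 × 7! = 35,280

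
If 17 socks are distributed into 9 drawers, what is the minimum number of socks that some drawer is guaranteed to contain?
2

Solution: Pigeonhole: ⌈17/9⌉ = 2.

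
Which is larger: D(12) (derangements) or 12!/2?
12!/2
D(12) = (12-1)·[D(11) + D(10)] = 11·[14,684,570 + 1,334,961] = 176,214,841; 12!/2 = 479,001,600/2 = 239,500,800.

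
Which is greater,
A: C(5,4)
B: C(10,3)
A=C(5,4)=5, B=C(10,3)=120.

Answer: B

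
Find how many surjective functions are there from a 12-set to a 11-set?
2,634,508,800

Reasoning: Onto functions = 11! × S(12,11)
First compute S(12,11) via recurrence:
Using the Stirling recurrence: S(n,k) = k·S(n-1,k) + S(n-1,k-1)
S(12,11) = 11·S(11,11) + S(11,10)
         = 11·1 + 55
         = 11 + 55
         = 66
Then: 39916800 × 66 = 2,634,508,800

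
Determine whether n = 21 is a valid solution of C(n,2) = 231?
No

Solution: C(21,2) = 21·20/2! = 420/2 = 210, which does not equal 231.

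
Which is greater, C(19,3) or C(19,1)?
C(19,3)

C(19,3)=969, C(19,1)=19.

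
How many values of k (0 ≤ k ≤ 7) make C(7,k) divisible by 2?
0

Explanation: Checking C(7,k) mod 2 for k = 0..7: none are divisible by 2. Count = 0.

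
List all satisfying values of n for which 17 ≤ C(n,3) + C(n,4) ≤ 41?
6

Working:
C(5,3)+C(5,4)=15; C(6,3)+C(6,4)=35; C(7,3)+C(7,4)=70. So valid n = 6.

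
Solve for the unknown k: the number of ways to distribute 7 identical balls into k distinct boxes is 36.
3

Working:
Stars and bars: the count is C(7+k−1, k−1), increasing in k. k=2: C(8,1) = 8, k=3: C(9,2) = 36 ✓. So k = 3.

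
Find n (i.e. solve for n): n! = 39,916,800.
n! is strictly increasing. 9! = 362,880, 10! = 3,628,800, 11! = 39,916,800 ✓. So n = 11.

Answer: 11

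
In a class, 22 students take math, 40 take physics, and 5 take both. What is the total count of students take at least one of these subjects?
57

|A∪B| = |A|+|B|-|A∩B| = 22+40-5 = 57.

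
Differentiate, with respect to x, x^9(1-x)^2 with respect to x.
9x^8(1-x)^2 - 2x^9(1-x)^1

Reasoning: Product rule: 9x^{8}(1-x)^{2} + x^9·(-2)(1-x)^{1}.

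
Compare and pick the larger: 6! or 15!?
15!

6!=720, 15!=1,307,674,368,000. 15! > 6!.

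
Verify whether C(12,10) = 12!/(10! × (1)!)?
False

Reasoning: The correct denominator is 10!×2!, giving C(12,10) = 66; the stated RHS is 12!/(10!×1!) = 132 ≠ 66, so the statement does not hold.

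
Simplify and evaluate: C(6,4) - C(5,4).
C(6,4) - C(5,4) = C(5,3) = 10.

Answer: 10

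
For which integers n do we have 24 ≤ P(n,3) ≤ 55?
P(3,3)=6; P(4,3)=24; P(5,3)=60. So valid n = 4.
Final answer: 4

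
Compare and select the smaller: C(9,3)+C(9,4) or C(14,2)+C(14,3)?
C(9,3)+C(9,4)

Explanation: First=210, Second=455.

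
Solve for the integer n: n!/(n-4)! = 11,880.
n!/(n-4)! = n×(n-1)×(n-2)×(n-3), a product of 4 consecutive integers ≈ (n−1.5)^4. 11,880^(1/4) + 1.5 ≈ 11.9; check n = 12: 12×11×10×9 = 11,880 ✓. So n = 12.

Answer: 12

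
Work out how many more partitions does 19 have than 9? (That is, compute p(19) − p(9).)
460

Explanation: Pentagonal recurrence p(n) = p(n−1) + p(n−2) − p(n−5) − p(n−7) + …: p(19) = p(18) + p(17) − p(14) − p(12) + p(7) + p(4) = 385 + 297 − 135 − 77 + 15 + 5 = 490.
p(9) = p(8) + p(7) − p(4) − p(2) = 22 + 15 − 5 − 2 = 30.
Difference = 490 − 30 = 460.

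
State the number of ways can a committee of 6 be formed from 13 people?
C(13,6) = 13! / (6! × (13-6)!)
         = 13! / (6! × 7!)
         = 1,716

Answer: 1,716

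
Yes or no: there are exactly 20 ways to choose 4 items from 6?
No
C(6,4) = 15 ≠ 20.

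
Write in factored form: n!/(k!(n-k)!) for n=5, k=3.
C(5,3) = 10
This is the binomial coefficient C(5,3) = 10.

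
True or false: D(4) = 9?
Derangements of 4 elements: D(4) = (4-1)·[D(3) + D(2)] = 3·[2 + 1] = 9.

Answer: True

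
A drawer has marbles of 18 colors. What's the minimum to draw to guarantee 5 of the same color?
73

Explanation: Worst case: 4 of each = 72. One more: 73.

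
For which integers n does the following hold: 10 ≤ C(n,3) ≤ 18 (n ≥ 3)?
C(4,3)=4; C(5,3)=10; C(6,3)=20. So valid n = 5.

Answer: 5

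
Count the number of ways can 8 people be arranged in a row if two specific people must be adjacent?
10,080
Treat pair as unit: (8-1)! arrangements × 2 internal orders = 10,080.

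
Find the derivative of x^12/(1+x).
Quotient rule: [12x^{11}(1+x) - x^12]/(1+x)².

Answer: (12x^11(1+x) - x^12)/(1+x)²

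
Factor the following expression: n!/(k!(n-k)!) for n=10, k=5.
C(10,5) = 252

Explanation: This is the binomial coefficient C(10,5) = 252.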